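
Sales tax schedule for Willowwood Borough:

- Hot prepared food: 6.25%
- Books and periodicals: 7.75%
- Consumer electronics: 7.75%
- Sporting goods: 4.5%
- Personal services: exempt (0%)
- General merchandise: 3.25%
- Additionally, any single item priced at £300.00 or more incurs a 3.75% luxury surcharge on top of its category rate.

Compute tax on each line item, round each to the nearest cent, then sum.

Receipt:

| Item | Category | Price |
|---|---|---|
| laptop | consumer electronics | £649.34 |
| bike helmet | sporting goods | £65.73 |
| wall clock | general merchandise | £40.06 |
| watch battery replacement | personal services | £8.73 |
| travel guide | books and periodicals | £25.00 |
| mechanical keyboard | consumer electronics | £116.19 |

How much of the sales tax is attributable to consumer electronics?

£83.67

Laptop £649.34: consumer electronics → 7.75% + 3.75% surcharge = 11.5% → £74.67
Mechanical keyboard £116.19: consumer electronics → 7.75% → £9.00
Tax on consumer electronics = £74.67 + £9.00 = £83.67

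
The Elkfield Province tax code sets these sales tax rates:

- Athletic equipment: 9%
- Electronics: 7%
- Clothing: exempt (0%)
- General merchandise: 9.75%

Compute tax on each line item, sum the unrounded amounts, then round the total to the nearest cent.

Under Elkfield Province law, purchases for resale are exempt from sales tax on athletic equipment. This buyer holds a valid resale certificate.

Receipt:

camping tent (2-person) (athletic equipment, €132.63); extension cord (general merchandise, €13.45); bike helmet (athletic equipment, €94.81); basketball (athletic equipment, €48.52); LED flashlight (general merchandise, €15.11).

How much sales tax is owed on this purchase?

Camping tent (2-person) €132.63: athletic equipment, buyer-exempt → 0% → €0.00
Extension cord €13.45: general merchandise → 9.75% → €1.311375
Bike helmet €94.81: athletic equipment, buyer-exempt → 0% → €0.00
Basketball €48.52: athletic equipment, buyer-exempt → 0% → €0.00
LED flashlight €15.11: general merchandise → 9.75% → €1.473225
Unrounded tax sum = €2.7846 → €2.78

€2.78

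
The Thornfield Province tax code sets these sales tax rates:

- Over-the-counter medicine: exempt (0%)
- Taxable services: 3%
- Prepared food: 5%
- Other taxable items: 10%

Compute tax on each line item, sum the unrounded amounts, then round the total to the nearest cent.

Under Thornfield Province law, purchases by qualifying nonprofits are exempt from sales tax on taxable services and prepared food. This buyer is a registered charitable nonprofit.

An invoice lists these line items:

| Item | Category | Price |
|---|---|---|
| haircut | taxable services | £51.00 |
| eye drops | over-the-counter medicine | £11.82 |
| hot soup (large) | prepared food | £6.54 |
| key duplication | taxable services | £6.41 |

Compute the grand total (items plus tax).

Haircut £51.00: taxable services, buyer-exempt → 0% → £0.00
Eye drops £11.82: over-the-counter medicine → 0% → £0.00
Hot soup (large) £6.54: prepared food, buyer-exempt → 0% → £0.00
Key duplication £6.41: taxable services, buyer-exempt → 0% → £0.00
Subtotal = £75.77; unrounded tax = £0.00 → £0.00; total due = £75.77

£75.77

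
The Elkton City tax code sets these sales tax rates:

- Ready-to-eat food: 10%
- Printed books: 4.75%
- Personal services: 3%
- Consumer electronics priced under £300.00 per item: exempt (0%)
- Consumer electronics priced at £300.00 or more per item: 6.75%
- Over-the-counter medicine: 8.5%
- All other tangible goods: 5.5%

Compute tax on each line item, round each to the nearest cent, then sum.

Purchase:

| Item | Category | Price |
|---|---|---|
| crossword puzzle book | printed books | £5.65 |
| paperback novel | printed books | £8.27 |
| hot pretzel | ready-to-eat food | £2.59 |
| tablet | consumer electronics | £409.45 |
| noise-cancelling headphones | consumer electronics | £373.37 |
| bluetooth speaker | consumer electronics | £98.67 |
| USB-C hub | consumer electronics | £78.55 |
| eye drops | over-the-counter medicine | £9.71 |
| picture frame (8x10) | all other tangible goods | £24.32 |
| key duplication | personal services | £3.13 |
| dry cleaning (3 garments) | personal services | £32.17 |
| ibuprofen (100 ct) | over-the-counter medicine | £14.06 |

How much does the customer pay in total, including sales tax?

Crossword puzzle book £5.65: printed books → 4.75% → £0.27
Paperback novel £8.27: printed books → 4.75% → £0.39
Hot pretzel £2.59: ready-to-eat food → 10% → £0.26
Tablet £409.45: consumer electronics, £300.00 or more → 6.75% → £27.64
Noise-cancelling headphones £373.37: consumer electronics, £300.00 or more → 6.75% → £25.20
Bluetooth speaker £98.67: consumer electronics, under £300.00 → 0% → £0.00
USB-C hub £78.55: consumer electronics, under £300.00 → 0% → £0.00
Eye drops £9.71: over-the-counter medicine → 8.5% → £0.83
Picture frame (8x10) £24.32: all other tangible goods → 5.5% → £1.34
Key duplication £3.13: personal services → 3% → £0.09
Dry cleaning (3 garments) £32.17: personal services → 3% → £0.97
Ibuprofen (100 ct) £14.06: over-the-counter medicine → 8.5% → £1.20
Subtotal = £1059.94; tax = £58.19; total due = £1118.13

£1118.13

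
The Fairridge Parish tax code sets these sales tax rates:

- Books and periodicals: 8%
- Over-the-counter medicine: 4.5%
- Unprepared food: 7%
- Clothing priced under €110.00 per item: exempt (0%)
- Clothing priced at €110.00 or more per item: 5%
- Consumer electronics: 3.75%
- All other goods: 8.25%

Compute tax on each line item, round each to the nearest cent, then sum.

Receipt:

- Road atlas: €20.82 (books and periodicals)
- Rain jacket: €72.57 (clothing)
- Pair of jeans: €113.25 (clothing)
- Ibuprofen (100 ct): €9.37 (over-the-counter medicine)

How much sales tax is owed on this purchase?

Road atlas €20.82: books and periodicals → 8% → €1.67
Rain jacket €72.57: clothing, under €110.00 → 0% → €0.00
Pair of jeans €113.25: clothing, €110.00 or more → 5% → €5.66
Ibuprofen (100 ct) €9.37: over-the-counter medicine → 4.5% → €0.42
Total tax = €1.67 + €5.66 + €0.42 = €7.75

€7.75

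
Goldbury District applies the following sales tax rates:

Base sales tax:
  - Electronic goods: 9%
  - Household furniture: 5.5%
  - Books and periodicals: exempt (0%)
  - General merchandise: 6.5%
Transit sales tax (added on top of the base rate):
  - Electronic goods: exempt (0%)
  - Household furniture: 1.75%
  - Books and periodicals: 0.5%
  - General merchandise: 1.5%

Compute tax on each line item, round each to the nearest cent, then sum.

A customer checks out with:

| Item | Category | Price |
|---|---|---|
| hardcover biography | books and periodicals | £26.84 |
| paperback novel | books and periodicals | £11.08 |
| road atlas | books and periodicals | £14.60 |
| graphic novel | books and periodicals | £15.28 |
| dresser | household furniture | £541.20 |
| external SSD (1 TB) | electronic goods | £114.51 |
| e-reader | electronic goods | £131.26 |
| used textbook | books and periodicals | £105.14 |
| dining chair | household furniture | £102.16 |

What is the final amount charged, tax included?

Hardcover biography £26.84: books and periodicals → 0% + 0.5% transit = 0.5% → £0.13
Paperback novel £11.08: books and periodicals → 0% + 0.5% transit = 0.5% → £0.06
Road atlas £14.60: books and periodicals → 0% + 0.5% transit = 0.5% → £0.07
Graphic novel £15.28: books and periodicals → 0% + 0.5% transit = 0.5% → £0.08
Dresser £541.20: household furniture → 5.5% + 1.75% transit = 7.25% → £39.24
External SSD (1 TB) £114.51: electronic goods → 9% + 0% transit = 9% → £10.31
E-reader £131.26: electronic goods → 9% + 0% transit = 9% → £11.81
Used textbook £105.14: books and periodicals → 0% + 0.5% transit = 0.5% → £0.53
Dining chair £102.16: household furniture → 5.5% + 1.75% transit = 7.25% → £7.41
Subtotal = £1062.07; tax = £69.64; total due = £1131.71

£1131.71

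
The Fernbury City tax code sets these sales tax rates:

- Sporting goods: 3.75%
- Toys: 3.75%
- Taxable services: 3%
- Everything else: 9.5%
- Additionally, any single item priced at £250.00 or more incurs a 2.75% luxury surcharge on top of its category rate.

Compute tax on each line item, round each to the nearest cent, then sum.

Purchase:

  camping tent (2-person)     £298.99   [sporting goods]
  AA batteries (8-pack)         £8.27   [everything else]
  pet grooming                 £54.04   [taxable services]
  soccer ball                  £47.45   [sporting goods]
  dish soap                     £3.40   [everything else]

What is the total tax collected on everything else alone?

£1.11

AA batteries (8-pack) £8.27: everything else → 9.5% → £0.79
Dish soap £3.40: everything else → 9.5% → £0.32
Tax on everything else = £0.79 + £0.32 = £1.11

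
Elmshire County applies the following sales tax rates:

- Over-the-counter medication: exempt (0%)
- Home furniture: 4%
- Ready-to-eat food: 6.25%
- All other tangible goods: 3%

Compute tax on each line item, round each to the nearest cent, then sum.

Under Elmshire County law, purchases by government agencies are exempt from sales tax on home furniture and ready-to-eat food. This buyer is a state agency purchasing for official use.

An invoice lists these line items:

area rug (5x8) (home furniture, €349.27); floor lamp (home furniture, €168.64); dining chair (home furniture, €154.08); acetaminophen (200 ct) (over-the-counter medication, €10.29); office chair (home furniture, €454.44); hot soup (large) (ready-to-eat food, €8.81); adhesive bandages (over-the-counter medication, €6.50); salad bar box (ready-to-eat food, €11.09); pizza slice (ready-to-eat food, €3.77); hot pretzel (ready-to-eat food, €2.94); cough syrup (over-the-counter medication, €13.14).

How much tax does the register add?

Area rug (5x8) €349.27: home furniture, buyer-exempt → 0% → €0.00
Floor lamp €168.64: home furniture, buyer-exempt → 0% → €0.00
Dining chair €154.08: home furniture, buyer-exempt → 0% → €0.00
Acetaminophen (200 ct) €10.29: over-the-counter medication → 0% → €0.00
Office chair €454.44: home furniture, buyer-exempt → 0% → €0.00
Hot soup (large) €8.81: ready-to-eat food, buyer-exempt → 0% → €0.00
Adhesive bandages €6.50: over-the-counter medication → 0% → €0.00
Salad bar box €11.09: ready-to-eat food, buyer-exempt → 0% → €0.00
Pizza slice €3.77: ready-to-eat food, buyer-exempt → 0% → €0.00
Hot pretzel €2.94: ready-to-eat food, buyer-exempt → 0% → €0.00
Cough syrup €13.14: over-the-counter medication → 0% → €0.00
Total tax = €0.00

€0.00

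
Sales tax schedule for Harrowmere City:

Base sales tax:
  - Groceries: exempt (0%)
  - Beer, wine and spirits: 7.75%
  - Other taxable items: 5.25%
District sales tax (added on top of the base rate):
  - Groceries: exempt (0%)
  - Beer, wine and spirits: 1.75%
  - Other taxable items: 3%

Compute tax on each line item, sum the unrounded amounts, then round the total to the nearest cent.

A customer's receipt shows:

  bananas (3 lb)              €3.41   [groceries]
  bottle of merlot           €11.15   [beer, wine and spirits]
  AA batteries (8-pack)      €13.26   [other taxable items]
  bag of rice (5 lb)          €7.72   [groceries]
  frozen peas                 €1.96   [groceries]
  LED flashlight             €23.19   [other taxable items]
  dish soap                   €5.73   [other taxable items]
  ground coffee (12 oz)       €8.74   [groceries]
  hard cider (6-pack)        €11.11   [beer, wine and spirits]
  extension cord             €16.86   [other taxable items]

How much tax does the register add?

€6.99

Bananas (3 lb) €3.41: groceries → 0% + 0% district = 0% → €0.00
Bottle of merlot €11.15: beer, wine and spirits → 7.75% + 1.75% district = 9.5% → €1.05925
AA batteries (8-pack) €13.26: other taxable items → 5.25% + 3% district = 8.25% → €1.09395
Bag of rice (5 lb) €7.72: groceries → 0% + 0% district = 0% → €0.00
Frozen peas €1.96: groceries → 0% + 0% district = 0% → €0.00
LED flashlight €23.19: other taxable items → 5.25% + 3% district = 8.25% → €1.913175
Dish soap €5.73: other taxable items → 5.25% + 3% district = 8.25% → €0.472725
Ground coffee (12 oz) €8.74: groceries → 0% + 0% district = 0% → €0.00
Hard cider (6-pack) €11.11: beer, wine and spirits → 7.75% + 1.75% district = 9.5% → €1.05545
Extension cord €16.86: other taxable items → 5.25% + 3% district = 8.25% → €1.39095
Unrounded tax sum = €6.9855 → €6.99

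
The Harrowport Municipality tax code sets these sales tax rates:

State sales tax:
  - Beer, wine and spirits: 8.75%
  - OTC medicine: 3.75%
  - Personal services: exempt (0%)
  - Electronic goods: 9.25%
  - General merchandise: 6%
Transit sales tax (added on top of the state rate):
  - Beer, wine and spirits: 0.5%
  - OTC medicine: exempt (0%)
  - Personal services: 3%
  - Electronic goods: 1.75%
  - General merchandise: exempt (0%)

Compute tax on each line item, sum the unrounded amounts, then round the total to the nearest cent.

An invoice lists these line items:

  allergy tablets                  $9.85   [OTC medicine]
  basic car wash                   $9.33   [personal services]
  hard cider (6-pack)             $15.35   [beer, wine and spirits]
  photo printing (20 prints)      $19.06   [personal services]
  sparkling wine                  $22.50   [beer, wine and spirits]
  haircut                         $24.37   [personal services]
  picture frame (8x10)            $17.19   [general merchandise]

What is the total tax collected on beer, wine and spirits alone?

Hard cider (6-pack) $15.35: beer, wine and spirits → 8.75% + 0.5% transit = 9.25% → $1.419875
Sparkling wine $22.50: beer, wine and spirits → 8.75% + 0.5% transit = 9.25% → $2.08125
Tax on beer, wine and spirits: unrounded sum = $3.501125 → $3.50

$3.50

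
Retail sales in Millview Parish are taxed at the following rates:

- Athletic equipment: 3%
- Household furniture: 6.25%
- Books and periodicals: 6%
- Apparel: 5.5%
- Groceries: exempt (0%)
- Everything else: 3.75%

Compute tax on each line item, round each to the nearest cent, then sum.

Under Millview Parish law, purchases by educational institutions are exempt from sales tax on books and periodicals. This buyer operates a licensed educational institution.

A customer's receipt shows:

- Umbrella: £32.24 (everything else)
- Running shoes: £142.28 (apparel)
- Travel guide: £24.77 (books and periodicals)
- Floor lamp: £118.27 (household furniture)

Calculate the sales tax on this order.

Umbrella £32.24: everything else → 3.75% → £1.21
Running shoes £142.28: apparel → 5.5% → £7.83
Travel guide £24.77: books and periodicals, buyer-exempt → 0% → £0.00
Floor lamp £118.27: household furniture → 6.25% → £7.39
Total tax = £1.21 + £7.83 + £7.39 = £16.43

£16.43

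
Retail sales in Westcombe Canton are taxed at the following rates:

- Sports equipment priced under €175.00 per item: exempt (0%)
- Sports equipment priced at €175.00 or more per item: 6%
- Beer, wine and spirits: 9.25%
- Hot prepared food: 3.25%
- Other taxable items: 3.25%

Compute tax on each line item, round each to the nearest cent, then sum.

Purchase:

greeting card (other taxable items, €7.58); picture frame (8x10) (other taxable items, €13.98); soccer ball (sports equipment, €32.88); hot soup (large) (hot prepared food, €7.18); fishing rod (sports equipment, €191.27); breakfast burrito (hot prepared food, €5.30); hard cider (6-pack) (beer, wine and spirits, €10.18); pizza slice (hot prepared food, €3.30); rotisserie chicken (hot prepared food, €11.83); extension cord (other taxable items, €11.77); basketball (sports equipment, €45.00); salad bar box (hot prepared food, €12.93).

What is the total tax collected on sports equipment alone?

€11.48

Soccer ball €32.88: sports equipment, under €175.00 → 0% → €0.00
Fishing rod €191.27: sports equipment, €175.00 or more → 6% → €11.48
Basketball €45.00: sports equipment, under €175.00 → 0% → €0.00
Tax on sports equipment = €0.00 + €11.48 + €0.00 = €11.48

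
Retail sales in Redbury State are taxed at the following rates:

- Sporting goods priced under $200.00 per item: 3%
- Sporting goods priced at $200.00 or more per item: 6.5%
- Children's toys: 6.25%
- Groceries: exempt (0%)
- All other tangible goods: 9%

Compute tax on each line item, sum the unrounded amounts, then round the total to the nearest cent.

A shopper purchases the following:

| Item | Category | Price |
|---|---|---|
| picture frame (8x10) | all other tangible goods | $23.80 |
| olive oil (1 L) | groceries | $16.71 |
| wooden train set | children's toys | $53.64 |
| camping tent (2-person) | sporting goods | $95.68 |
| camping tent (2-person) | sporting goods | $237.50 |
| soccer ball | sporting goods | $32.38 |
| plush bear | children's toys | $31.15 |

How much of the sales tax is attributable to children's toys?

$5.30

Wooden train set $53.64: children's toys → 6.25% → $3.3525
Plush bear $31.15: children's toys → 6.25% → $1.946875
Tax on children's toys: unrounded sum = $5.299375 → $5.30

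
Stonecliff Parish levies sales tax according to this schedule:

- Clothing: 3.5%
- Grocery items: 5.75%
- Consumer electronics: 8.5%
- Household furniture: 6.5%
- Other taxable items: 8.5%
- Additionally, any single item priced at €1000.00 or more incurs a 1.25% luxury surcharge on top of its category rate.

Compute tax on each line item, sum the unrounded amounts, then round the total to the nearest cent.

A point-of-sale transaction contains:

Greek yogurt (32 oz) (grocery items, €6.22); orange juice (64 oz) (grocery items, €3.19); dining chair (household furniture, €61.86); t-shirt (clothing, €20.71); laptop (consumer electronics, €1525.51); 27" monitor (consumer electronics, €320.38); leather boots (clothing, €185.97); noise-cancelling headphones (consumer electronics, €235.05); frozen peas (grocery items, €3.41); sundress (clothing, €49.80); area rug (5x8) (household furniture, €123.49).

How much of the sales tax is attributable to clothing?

T-shirt €20.71: clothing → 3.5% → €0.72485
Leather boots €185.97: clothing → 3.5% → €6.50895
Sundress €49.80: clothing → 3.5% → €1.743
Tax on clothing: unrounded sum = €8.9768 → €8.98

€8.98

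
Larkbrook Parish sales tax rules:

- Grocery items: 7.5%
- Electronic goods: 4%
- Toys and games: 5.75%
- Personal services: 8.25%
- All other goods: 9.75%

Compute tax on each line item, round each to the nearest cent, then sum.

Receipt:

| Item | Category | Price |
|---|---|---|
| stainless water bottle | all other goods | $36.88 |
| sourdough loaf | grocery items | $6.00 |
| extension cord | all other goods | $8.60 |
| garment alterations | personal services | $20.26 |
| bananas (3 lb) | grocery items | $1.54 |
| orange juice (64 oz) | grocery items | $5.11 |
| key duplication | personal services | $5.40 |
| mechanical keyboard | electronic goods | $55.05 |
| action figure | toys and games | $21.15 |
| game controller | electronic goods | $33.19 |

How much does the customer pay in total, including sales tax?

Stainless water bottle $36.88: all other goods → 9.75% → $3.60
Sourdough loaf $6.00: grocery items → 7.5% → $0.45
Extension cord $8.60: all other goods → 9.75% → $0.84
Garment alterations $20.26: personal services → 8.25% → $1.67
Bananas (3 lb) $1.54: grocery items → 7.5% → $0.12
Orange juice (64 oz) $5.11: grocery items → 7.5% → $0.38
Key duplication $5.40: personal services → 8.25% → $0.45
Mechanical keyboard $55.05: electronic goods → 4% → $2.20
Action figure $21.15: toys and games → 5.75% → $1.22
Game controller $33.19: electronic goods → 4% → $1.33
Subtotal = $193.18; tax = $12.26; total due = $205.44

$205.44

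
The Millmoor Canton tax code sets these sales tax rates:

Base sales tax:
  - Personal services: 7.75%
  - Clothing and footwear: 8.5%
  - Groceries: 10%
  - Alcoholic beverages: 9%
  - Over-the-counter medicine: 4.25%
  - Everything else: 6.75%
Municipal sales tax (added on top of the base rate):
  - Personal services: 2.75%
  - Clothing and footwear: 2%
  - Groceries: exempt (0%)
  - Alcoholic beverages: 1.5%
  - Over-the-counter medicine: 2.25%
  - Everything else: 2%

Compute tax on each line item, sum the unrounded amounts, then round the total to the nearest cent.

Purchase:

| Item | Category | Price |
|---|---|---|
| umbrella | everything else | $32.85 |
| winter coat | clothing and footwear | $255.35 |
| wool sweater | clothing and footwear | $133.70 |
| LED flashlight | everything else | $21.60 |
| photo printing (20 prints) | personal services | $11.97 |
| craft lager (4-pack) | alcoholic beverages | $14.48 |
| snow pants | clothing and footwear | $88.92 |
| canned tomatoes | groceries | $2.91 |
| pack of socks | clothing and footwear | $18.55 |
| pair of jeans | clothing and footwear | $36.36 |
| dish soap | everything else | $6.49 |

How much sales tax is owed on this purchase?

$64.35

Umbrella $32.85: everything else → 6.75% + 2% municipal = 8.75% → $2.874375
Winter coat $255.35: clothing and footwear → 8.5% + 2% municipal = 10.5% → $26.81175
Wool sweater $133.70: clothing and footwear → 8.5% + 2% municipal = 10.5% → $14.0385
LED flashlight $21.60: everything else → 6.75% + 2% municipal = 8.75% → $1.89
Photo printing (20 prints) $11.97: personal services → 7.75% + 2.75% municipal = 10.5% → $1.25685
Craft lager (4-pack) $14.48: alcoholic beverages → 9% + 1.5% municipal = 10.5% → $1.5204
Snow pants $88.92: clothing and footwear → 8.5% + 2% municipal = 10.5% → $9.3366
Canned tomatoes $2.91: groceries → 10% + 0% municipal = 10% → $0.291
Pack of socks $18.55: clothing and footwear → 8.5% + 2% municipal = 10.5% → $1.94775
Pair of jeans $36.36: clothing and footwear → 8.5% + 2% municipal = 10.5% → $3.8178
Dish soap $6.49: everything else → 6.75% + 2% municipal = 8.75% → $0.567875
Unrounded tax sum = $64.3529 → $64.35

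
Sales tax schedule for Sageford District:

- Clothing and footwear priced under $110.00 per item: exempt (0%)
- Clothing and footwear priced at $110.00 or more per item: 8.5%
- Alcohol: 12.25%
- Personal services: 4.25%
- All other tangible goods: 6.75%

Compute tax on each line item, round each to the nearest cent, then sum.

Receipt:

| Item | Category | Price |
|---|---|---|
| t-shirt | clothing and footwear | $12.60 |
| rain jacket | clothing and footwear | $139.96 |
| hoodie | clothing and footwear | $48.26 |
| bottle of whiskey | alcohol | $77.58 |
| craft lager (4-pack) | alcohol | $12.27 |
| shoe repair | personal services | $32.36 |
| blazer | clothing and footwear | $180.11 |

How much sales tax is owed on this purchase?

T-shirt $12.60: clothing and footwear, under $110.00 → 0% → $0.00
Rain jacket $139.96: clothing and footwear, $110.00 or more → 8.5% → $11.90
Hoodie $48.26: clothing and footwear, under $110.00 → 0% → $0.00
Bottle of whiskey $77.58: alcohol → 12.25% → $9.50
Craft lager (4-pack) $12.27: alcohol → 12.25% → $1.50
Shoe repair $32.36: personal services → 4.25% → $1.38
Blazer $180.11: clothing and footwear, $110.00 or more → 8.5% → $15.31
Total tax = $11.90 + $9.50 + $1.50 + $1.38 + $15.31 = $39.59

$39.59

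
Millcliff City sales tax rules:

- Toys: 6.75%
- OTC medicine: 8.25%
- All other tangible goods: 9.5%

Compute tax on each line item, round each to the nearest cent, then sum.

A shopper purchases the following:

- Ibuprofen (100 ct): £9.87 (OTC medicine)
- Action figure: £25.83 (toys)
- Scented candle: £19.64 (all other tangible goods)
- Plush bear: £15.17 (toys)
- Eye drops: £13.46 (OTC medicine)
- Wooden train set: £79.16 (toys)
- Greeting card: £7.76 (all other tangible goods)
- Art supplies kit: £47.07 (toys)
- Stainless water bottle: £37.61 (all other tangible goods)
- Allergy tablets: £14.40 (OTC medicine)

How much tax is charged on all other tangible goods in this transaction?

£6.18

Scented candle £19.64: all other tangible goods → 9.5% → £1.87
Greeting card £7.76: all other tangible goods → 9.5% → £0.74
Stainless water bottle £37.61: all other tangible goods → 9.5% → £3.57
Tax on all other tangible goods = £1.87 + £0.74 + £3.57 = £6.18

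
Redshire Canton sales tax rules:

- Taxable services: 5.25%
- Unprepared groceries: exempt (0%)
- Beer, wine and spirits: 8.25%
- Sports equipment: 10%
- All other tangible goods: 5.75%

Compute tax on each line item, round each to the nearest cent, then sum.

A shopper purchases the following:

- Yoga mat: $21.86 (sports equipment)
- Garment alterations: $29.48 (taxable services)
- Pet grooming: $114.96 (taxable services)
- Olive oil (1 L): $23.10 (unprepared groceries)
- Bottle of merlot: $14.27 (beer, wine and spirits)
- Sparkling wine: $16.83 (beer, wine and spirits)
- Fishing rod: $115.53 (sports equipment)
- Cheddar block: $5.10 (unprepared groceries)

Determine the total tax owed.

$23.90

Yoga mat $21.86: sports equipment → 10% → $2.19
Garment alterations $29.48: taxable services → 5.25% → $1.55
Pet grooming $114.96: taxable services → 5.25% → $6.04
Olive oil (1 L) $23.10: unprepared groceries → 0% → $0.00
Bottle of merlot $14.27: beer, wine and spirits → 8.25% → $1.18
Sparkling wine $16.83: beer, wine and spirits → 8.25% → $1.39
Fishing rod $115.53: sports equipment → 10% → $11.55
Cheddar block $5.10: unprepared groceries → 0% → $0.00
Total tax = $2.19 + $1.55 + $6.04 + $1.18 + $1.39 + $11.55 = $23.90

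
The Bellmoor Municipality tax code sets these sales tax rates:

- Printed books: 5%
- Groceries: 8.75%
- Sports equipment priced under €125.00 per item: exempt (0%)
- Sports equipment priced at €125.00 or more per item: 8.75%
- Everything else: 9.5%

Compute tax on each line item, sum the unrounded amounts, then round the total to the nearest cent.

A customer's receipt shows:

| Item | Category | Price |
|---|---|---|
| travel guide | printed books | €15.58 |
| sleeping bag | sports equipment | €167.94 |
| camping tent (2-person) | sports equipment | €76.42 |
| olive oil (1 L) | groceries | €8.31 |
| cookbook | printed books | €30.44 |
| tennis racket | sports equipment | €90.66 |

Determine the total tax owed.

€17.72

Travel guide €15.58: printed books → 5% → €0.779
Sleeping bag €167.94: sports equipment, €125.00 or more → 8.75% → €14.69475
Camping tent (2-person) €76.42: sports equipment, under €125.00 → 0% → €0.00
Olive oil (1 L) €8.31: groceries → 8.75% → €0.727125
Cookbook €30.44: printed books → 5% → €1.522
Tennis racket €90.66: sports equipment, under €125.00 → 0% → €0.00
Unrounded tax sum = €17.722875 → €17.72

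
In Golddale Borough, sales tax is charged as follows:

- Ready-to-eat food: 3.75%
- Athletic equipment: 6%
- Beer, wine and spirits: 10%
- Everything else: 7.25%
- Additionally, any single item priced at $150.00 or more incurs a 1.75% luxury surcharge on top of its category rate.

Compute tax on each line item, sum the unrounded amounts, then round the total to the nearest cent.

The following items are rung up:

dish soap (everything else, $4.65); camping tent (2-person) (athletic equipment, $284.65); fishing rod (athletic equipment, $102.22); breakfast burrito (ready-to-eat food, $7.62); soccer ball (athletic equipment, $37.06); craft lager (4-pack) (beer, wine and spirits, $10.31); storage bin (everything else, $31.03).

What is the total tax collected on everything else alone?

Dish soap $4.65: everything else → 7.25% → $0.337125
Storage bin $31.03: everything else → 7.25% → $2.249675
Tax on everything else: unrounded sum = $2.5868 → $2.59

$2.59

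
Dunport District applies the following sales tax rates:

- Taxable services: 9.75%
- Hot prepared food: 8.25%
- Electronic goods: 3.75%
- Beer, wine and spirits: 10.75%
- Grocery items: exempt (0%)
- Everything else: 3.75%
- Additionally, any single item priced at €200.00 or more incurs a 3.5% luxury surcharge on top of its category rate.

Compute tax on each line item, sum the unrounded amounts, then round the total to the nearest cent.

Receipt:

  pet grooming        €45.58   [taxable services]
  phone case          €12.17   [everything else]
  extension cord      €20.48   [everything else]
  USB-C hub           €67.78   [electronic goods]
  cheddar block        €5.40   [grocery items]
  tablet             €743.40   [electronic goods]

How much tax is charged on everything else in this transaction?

€1.22

Phone case €12.17: everything else → 3.75% → €0.456375
Extension cord €20.48: everything else → 3.75% → €0.768
Tax on everything else: unrounded sum = €1.224375 → €1.22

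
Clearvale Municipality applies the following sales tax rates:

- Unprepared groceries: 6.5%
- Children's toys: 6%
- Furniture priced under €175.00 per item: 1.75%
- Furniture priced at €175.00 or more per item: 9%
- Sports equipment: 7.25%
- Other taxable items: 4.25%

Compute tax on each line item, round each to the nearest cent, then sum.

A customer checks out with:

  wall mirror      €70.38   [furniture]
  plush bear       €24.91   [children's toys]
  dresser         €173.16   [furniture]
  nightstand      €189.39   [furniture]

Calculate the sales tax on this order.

€22.80

Wall mirror €70.38: furniture, under €175.00 → 1.75% → €1.23
Plush bear €24.91: children's toys → 6% → €1.49
Dresser €173.16: furniture, under €175.00 → 1.75% → €3.03
Nightstand €189.39: furniture, €175.00 or more → 9% → €17.05
Total tax = €1.23 + €1.49 + €3.03 + €17.05 = €22.80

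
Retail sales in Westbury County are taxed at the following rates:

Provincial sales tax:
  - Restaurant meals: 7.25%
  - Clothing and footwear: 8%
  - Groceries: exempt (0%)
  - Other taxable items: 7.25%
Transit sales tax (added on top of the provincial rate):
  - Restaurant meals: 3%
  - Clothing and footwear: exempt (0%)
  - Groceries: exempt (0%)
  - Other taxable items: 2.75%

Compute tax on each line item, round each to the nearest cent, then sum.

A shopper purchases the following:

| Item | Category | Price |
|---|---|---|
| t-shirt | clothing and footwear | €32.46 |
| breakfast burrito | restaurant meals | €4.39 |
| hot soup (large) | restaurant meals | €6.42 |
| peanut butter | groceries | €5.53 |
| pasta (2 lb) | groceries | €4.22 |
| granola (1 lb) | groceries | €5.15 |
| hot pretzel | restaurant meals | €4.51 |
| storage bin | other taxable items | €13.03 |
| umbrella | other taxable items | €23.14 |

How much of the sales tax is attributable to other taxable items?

€3.61

Storage bin €13.03: other taxable items → 7.25% + 2.75% transit = 10% → €1.30
Umbrella €23.14: other taxable items → 7.25% + 2.75% transit = 10% → €2.31
Tax on other taxable items = €1.30 + €2.31 = €3.61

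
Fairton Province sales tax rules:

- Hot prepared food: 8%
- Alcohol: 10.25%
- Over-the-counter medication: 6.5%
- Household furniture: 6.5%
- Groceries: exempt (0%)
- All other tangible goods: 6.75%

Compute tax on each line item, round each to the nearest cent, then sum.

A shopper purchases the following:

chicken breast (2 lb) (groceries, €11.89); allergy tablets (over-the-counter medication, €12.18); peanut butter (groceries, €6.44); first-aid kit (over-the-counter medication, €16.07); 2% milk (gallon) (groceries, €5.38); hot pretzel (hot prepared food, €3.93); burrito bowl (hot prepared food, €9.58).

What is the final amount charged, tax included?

Chicken breast (2 lb) €11.89: groceries → 0% → €0.00
Allergy tablets €12.18: over-the-counter medication → 6.5% → €0.79
Peanut butter €6.44: groceries → 0% → €0.00
First-aid kit €16.07: over-the-counter medication → 6.5% → €1.04
2% milk (gallon) €5.38: groceries → 0% → €0.00
Hot pretzel €3.93: hot prepared food → 8% → €0.31
Burrito bowl €9.58: hot prepared food → 8% → €0.77
Subtotal = €65.47; tax = €2.91; total due = €68.38

€68.38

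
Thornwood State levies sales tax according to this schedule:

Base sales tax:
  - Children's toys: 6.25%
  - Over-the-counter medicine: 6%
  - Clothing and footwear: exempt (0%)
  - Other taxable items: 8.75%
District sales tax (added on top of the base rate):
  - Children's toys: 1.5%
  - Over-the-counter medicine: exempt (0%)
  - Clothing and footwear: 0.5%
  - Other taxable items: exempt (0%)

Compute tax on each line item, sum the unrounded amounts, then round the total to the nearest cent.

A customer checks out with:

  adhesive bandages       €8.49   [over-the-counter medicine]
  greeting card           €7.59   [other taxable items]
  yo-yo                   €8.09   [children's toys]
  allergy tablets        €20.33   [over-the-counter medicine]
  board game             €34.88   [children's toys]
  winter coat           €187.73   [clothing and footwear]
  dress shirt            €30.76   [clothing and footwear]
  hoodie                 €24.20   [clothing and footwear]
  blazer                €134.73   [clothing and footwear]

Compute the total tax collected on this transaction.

Adhesive bandages €8.49: over-the-counter medicine → 6% + 0% district = 6% → €0.5094
Greeting card €7.59: other taxable items → 8.75% + 0% district = 8.75% → €0.664125
Yo-yo €8.09: children's toys → 6.25% + 1.5% district = 7.75% → €0.626975
Allergy tablets €20.33: over-the-counter medicine → 6% + 0% district = 6% → €1.2198
Board game €34.88: children's toys → 6.25% + 1.5% district = 7.75% → €2.7032
Winter coat €187.73: clothing and footwear → 0% + 0.5% district = 0.5% → €0.93865
Dress shirt €30.76: clothing and footwear → 0% + 0.5% district = 0.5% → €0.1538
Hoodie €24.20: clothing and footwear → 0% + 0.5% district = 0.5% → €0.121
Blazer €134.73: clothing and footwear → 0% + 0.5% district = 0.5% → €0.67365
Unrounded tax sum = €7.6106 → €7.61

€7.61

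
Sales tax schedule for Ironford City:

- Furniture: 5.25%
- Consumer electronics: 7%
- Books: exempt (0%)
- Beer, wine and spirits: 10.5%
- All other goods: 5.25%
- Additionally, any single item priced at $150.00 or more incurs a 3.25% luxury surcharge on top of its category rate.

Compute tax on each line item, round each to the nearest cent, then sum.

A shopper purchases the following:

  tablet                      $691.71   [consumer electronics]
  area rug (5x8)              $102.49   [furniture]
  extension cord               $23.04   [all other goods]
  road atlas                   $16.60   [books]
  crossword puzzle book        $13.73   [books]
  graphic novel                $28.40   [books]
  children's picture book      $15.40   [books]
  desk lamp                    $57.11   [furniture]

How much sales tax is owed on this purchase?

$80.49

Tablet $691.71: consumer electronics → 7% + 3.25% surcharge = 10.25% → $70.90
Area rug (5x8) $102.49: furniture → 5.25% → $5.38
Extension cord $23.04: all other goods → 5.25% → $1.21
Road atlas $16.60: books → 0% → $0.00
Crossword puzzle book $13.73: books → 0% → $0.00
Graphic novel $28.40: books → 0% → $0.00
Children's picture book $15.40: books → 0% → $0.00
Desk lamp $57.11: furniture → 5.25% → $3.00
Total tax = $70.90 + $5.38 + $1.21 + $3.00 = $80.49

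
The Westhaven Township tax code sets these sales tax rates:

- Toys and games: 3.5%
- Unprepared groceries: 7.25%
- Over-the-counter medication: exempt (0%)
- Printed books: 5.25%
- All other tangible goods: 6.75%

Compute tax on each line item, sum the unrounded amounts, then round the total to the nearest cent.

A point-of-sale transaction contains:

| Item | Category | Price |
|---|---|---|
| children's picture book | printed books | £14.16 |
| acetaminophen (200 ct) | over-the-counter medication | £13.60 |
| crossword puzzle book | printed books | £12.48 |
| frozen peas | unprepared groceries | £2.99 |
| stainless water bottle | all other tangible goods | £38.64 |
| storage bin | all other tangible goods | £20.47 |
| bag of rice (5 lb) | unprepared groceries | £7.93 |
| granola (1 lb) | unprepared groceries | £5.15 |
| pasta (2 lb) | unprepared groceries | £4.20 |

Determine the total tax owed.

Children's picture book £14.16: printed books → 5.25% → £0.7434
Acetaminophen (200 ct) £13.60: over-the-counter medication → 0% → £0.00
Crossword puzzle book £12.48: printed books → 5.25% → £0.6552
Frozen peas £2.99: unprepared groceries → 7.25% → £0.216775
Stainless water bottle £38.64: all other tangible goods → 6.75% → £2.6082
Storage bin £20.47: all other tangible goods → 6.75% → £1.381725
Bag of rice (5 lb) £7.93: unprepared groceries → 7.25% → £0.574925
Granola (1 lb) £5.15: unprepared groceries → 7.25% → £0.373375
Pasta (2 lb) £4.20: unprepared groceries → 7.25% → £0.3045
Unrounded tax sum = £6.8581 → £6.86

£6.86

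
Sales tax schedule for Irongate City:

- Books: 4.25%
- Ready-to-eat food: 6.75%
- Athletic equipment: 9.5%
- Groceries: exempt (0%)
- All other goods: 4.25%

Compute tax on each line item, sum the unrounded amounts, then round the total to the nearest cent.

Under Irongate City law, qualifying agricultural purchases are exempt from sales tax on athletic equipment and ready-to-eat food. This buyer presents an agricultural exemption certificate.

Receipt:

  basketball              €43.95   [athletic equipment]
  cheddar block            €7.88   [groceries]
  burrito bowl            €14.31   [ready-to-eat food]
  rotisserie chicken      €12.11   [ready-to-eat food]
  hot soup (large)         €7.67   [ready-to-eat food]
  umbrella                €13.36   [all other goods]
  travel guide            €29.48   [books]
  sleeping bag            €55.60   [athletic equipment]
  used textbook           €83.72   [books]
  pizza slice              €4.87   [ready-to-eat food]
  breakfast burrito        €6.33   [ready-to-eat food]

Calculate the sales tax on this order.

Basketball €43.95: athletic equipment, buyer-exempt → 0% → €0.00
Cheddar block €7.88: groceries → 0% → €0.00
Burrito bowl €14.31: ready-to-eat food, buyer-exempt → 0% → €0.00
Rotisserie chicken €12.11: ready-to-eat food, buyer-exempt → 0% → €0.00
Hot soup (large) €7.67: ready-to-eat food, buyer-exempt → 0% → €0.00
Umbrella €13.36: all other goods → 4.25% → €0.5678
Travel guide €29.48: books → 4.25% → €1.2529
Sleeping bag €55.60: athletic equipment, buyer-exempt → 0% → €0.00
Used textbook €83.72: books → 4.25% → €3.5581
Pizza slice €4.87: ready-to-eat food, buyer-exempt → 0% → €0.00
Breakfast burrito €6.33: ready-to-eat food, buyer-exempt → 0% → €0.00
Unrounded tax sum = €5.3788 → €5.38

€5.38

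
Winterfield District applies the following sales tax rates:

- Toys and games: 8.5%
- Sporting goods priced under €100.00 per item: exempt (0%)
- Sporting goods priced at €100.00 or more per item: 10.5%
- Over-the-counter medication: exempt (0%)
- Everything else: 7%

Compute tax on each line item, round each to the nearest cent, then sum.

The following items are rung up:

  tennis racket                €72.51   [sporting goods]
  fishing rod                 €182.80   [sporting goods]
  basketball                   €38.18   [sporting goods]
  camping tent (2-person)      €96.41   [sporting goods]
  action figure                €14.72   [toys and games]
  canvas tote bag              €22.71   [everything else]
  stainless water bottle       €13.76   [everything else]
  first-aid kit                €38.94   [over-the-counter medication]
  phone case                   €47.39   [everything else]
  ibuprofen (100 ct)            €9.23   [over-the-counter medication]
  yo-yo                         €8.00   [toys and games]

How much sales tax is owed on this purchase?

€26.99

Tennis racket €72.51: sporting goods, under €100.00 → 0% → €0.00
Fishing rod €182.80: sporting goods, €100.00 or more → 10.5% → €19.19
Basketball €38.18: sporting goods, under €100.00 → 0% → €0.00
Camping tent (2-person) €96.41: sporting goods, under €100.00 → 0% → €0.00
Action figure €14.72: toys and games → 8.5% → €1.25
Canvas tote bag €22.71: everything else → 7% → €1.59
Stainless water bottle €13.76: everything else → 7% → €0.96
First-aid kit €38.94: over-the-counter medication → 0% → €0.00
Phone case €47.39: everything else → 7% → €3.32
Ibuprofen (100 ct) €9.23: over-the-counter medication → 0% → €0.00
Yo-yo €8.00: toys and games → 8.5% → €0.68
Total tax = €19.19 + €1.25 + €1.59 + €0.96 + €3.32 + €0.68 = €26.99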